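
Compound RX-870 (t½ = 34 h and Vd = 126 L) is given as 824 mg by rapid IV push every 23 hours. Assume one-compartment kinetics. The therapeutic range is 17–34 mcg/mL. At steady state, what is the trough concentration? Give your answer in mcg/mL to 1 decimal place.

10.9 mcg/mL

k = ln2/t½ = ln2/34 ≈ 0.020387 h⁻¹; fraction remaining f = e^(−kτ) = e^(−0.020387×23) ≈ 0.6257.
Accumulation ratio R = 1/(1 − f) ≈ 1/0.3743 ≈ 2.6717.
Single-dose peak C₀ = D/Vd = 824/126 ≈ 6.540 mcg/mL.
Cmax,ss = C₀/(1 − f) ≈ 6.540/0.3743 ≈ 17.473 mcg/mL.
One interval later, Cmin,ss = Cmax,ss·e^(−kτ) ≈ 17.473 × 0.6257 ≈ 10.933 mcg/mL.
Trough 10.9 mcg/mL vs MEC 17 mcg/mL: subtherapeutic.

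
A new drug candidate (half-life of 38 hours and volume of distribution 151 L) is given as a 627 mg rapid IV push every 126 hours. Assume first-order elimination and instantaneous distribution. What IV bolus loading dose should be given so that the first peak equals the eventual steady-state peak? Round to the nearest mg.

697 mg

f = (1/2)^(126/38) ≈ 0.100426; accumulation ratio R = 1/(1−f) ≈ 1.11164.
Loading dose to hit Cmax,ss on first dose: D_load = D_maint·R ≈ 627 × 1.11164 ≈ 697.00 mg.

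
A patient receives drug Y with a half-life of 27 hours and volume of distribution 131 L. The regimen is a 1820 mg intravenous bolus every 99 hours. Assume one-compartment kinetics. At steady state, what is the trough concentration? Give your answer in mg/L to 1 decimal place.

Over one 99-h interval, 99/27 ≈ 3.6667 half-lives elapse, leaving f ≈ 0.0787 of each dose.
Accumulation ratio R = 1/(1 − f) ≈ 1/0.9213 ≈ 1.0854.
Each bolus raises the concentration by D/Vd = 1820/131 ≈ 13.893 mg/L.
Steady-state peak Cmax,ss = C₀·R ≈ 13.893 × 1.0854 ≈ 15.079 mg/L.
One interval later, Cmin,ss = Cmax,ss·e^(−kτ) ≈ 15.079 × 0.0787 ≈ 1.187 mg/L.

1.2 mg/L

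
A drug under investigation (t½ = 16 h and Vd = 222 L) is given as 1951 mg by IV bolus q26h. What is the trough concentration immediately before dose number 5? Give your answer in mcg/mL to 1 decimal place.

4.2 mcg/mL

f = (1/2)^(τ/t½) = (1/2)^(26/16) ≈ 0.3242.
C₀ = D/Vd = 1951/222 ≈ 8.788 mcg/mL.
Before the 5th dose, 4 doses have been given. Superposition: Cmin = C₀·(f + f² + … + f^4).
≈ 8.788 × (0.3242 + 0.1051 + 0.0341 + 0.0110) ≈ 8.788 × 0.4744 ≈ 4.169 mcg/mL.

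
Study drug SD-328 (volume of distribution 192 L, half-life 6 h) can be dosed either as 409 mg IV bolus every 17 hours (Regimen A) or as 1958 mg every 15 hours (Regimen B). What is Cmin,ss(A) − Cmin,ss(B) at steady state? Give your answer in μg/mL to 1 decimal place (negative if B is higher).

-1.8 μg/mL

Regimen A: f = (1/2)^(17/6) ≈ 0.1403; Cmin,ss = (409/192)·f/(1−f) ≈ 0.348 μg/mL.
Regimen B: f = (1/2)^(15/6) ≈ 0.1768; Cmin,ss = (1958/192)·f/(1−f) ≈ 2.190 μg/mL.
Difference ≈ 0.348 − 2.190 ≈ -1.842 μg/mL.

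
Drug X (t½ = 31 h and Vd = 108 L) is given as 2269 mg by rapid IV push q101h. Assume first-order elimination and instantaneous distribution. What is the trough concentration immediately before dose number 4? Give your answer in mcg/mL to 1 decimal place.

2.4 mcg/mL

f = (1/2)^(τ/t½) = (1/2)^(101/31) ≈ 0.1045.
C₀ = D/Vd = 2269/108 ≈ 21.009 mcg/mL.
Before the 4th dose, 3 doses have been given. Superposition: Cmin = C₀·(f + f² + … + f^3).
≈ 21.009 × (0.1045 + 0.0109 + 0.0011) ≈ 21.009 × 0.1165 ≈ 2.448 mcg/mL.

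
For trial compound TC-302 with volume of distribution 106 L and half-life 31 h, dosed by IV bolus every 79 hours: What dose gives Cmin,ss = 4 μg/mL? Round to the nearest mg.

2056 mg

τ/t½ = 79/31 ≈ 2.5484, so f = (1/2)^(79/31) ≈ 0.170946.
Cmin,ss = (D/Vd)·f/(1−f), so D = Cmin,ss·Vd·(1−f)/f.
D = 4 × 106 × (1−f)/f ≈ 4 × 106 × 4.84980 ≈ 2056.32 mg.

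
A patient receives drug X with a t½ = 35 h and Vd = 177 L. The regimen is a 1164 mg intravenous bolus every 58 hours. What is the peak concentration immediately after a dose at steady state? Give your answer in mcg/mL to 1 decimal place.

9.6 mcg/mL

Over one 58-h interval, 58/35 ≈ 1.6571 half-lives elapse, leaving f ≈ 0.3171 of each dose.
At steady state, accumulation factor R = 1/(1 − e^(−kτ)) ≈ 1.4643.
Single-dose peak C₀ = D/Vd = 1164/177 ≈ 6.576 mcg/mL.
Cmax,ss = C₀/(1 − f) ≈ 6.576/0.6829 ≈ 9.630 mcg/mL.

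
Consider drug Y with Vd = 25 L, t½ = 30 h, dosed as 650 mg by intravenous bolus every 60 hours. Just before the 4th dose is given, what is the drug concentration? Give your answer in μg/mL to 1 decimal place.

f = (1/2)^(τ/t½) = (1/2)^(60/30) ≈ 0.2500.
C₀ = D/Vd = 650/25 ≈ 26.000 μg/mL.
Before the 4th dose, 3 doses have been given. Superposition: Cmin = C₀·(f + f² + … + f^3).
≈ 26.000 × (0.2500 + 0.0625 + 0.0156) ≈ 26.000 × 0.3281 ≈ 8.531 μg/mL.

8.5 μg/mL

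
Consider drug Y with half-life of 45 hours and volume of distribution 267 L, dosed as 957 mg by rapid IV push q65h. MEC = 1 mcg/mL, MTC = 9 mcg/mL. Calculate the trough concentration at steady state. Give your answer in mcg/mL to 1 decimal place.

τ/t½ = 65/45 ≈ 1.4444, so fraction remaining f = (1/2)^(65/45) ≈ 0.3674.
At steady state, accumulation factor R = 1/(1 − e^(−kτ)) ≈ 1.5808.
Each bolus raises the concentration by D/Vd = 957/267 ≈ 3.584 mcg/mL.
Cmax,ss = C₀/(1 − f) ≈ 3.584/0.6326 ≈ 5.666 mcg/mL.
One interval later, Cmin,ss = Cmax,ss·e^(−kτ) ≈ 5.666 × 0.3674 ≈ 2.082 mcg/mL.
Trough 2.1 mcg/mL vs MEC 1 mcg/mL: adequate.

2.1 mcg/mL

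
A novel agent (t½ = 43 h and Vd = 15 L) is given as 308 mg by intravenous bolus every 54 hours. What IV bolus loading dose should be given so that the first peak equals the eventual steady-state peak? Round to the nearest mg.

f = (1/2)^(54/43) ≈ 0.418757; accumulation ratio R = 1/(1−f) ≈ 1.72045.
Loading dose to hit Cmax,ss on first dose: D_load = D_maint·R ≈ 308 × 1.72045 ≈ 529.90 mg.

530 mg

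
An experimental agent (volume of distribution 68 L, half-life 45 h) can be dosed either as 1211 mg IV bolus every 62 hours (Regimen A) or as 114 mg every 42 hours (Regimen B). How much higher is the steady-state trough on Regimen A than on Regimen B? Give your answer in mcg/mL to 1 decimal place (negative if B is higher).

Regimen A: f = (1/2)^(62/45) ≈ 0.3848; Cmin,ss = (1211/68)·f/(1−f) ≈ 11.139 mcg/mL.
Regimen B: f = (1/2)^(42/45) ≈ 0.5236; Cmin,ss = (114/68)·f/(1−f) ≈ 1.843 mcg/mL.
Difference ≈ 11.139 − 1.843 ≈ 9.296 mcg/mL.

9.3 mcg/mL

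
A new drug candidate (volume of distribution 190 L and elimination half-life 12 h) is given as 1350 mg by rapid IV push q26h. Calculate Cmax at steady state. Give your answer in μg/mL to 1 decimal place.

τ/t½ = 26/12 ≈ 2.1667, so fraction remaining f = (1/2)^(26/12) ≈ 0.2227.
Accumulation ratio R = 1/(1 − f) ≈ 1/0.7773 ≈ 1.2865.
Each bolus raises the concentration by D/Vd = 1350/190 ≈ 7.105 μg/mL.
Cmax,ss = C₀/(1 − f) ≈ 7.105/0.7773 ≈ 9.141 μg/mL.

9.1 μg/mL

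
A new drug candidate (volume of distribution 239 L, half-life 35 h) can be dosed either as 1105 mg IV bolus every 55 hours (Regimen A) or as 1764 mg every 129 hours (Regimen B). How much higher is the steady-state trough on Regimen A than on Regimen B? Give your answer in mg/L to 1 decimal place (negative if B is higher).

Regimen A: f = (1/2)^(55/35) ≈ 0.3365; Cmin,ss = (1105/239)·f/(1−f) ≈ 2.345 mg/L.
Regimen B: f = (1/2)^(129/35) ≈ 0.0777; Cmin,ss = (1764/239)·f/(1−f) ≈ 0.622 mg/L.
Difference ≈ 2.345 − 0.622 ≈ 1.723 mg/L.

1.7 mg/L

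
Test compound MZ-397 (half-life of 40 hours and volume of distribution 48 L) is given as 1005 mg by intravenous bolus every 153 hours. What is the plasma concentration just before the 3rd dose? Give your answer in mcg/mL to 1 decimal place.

1.6 mcg/mL

f = (1/2)^(τ/t½) = (1/2)^(153/40) ≈ 0.0706.
C₀ = D/Vd = 1005/48 ≈ 20.938 mcg/mL.
Before the 3rd dose, 2 doses have been given. Superposition: Cmin = C₀·(f + f²).
≈ 20.938 × (0.0706 + 0.0050) ≈ 20.938 × 0.0756 ≈ 1.583 mcg/mL.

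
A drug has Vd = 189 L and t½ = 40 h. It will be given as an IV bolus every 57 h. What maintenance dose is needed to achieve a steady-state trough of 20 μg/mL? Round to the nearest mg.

6370 mg

τ/t½ = 57/40 ≈ 1.425, so f = (1/2)^(57/40) ≈ 0.372419.
Cmin,ss = (D/Vd)·f/(1−f), so D = Cmin,ss·Vd·(1−f)/f.
D = 20 × 189 × (1−f)/f ≈ 20 × 189 × 1.68515 ≈ 6369.87 mg.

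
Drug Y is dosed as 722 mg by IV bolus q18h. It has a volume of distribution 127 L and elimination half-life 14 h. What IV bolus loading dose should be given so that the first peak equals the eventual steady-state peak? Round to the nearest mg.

f = (1/2)^(18/14) ≈ 0.410168; accumulation ratio R = 1/(1−f) ≈ 1.69540.
Loading dose to hit Cmax,ss on first dose: D_load = D_maint·R ≈ 722 × 1.69540 ≈ 1224.08 mg.

1224 mg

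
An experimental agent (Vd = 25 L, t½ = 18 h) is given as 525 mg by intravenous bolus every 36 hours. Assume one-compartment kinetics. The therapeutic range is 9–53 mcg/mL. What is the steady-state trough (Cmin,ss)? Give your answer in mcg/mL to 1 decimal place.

The dosing interval is 2 half-lives, so f = 2^(−2) = 0.25.
Accumulation ratio R = 1/(1 − f) = 1/0.75 = 4/3.
Single-dose peak C₀ = D/Vd = 525/25 = 21 mcg/mL.
Steady-state peak Cmax,ss = C₀·R = 21 × 4/3 ≈ 28.000 mcg/mL.
Steady-state trough Cmin,ss = Cmax,ss·f ≈ 28.000 × 0.25 ≈ 7.000 mcg/mL.
Trough 7.0 mcg/mL vs MEC 9 mcg/mL: subtherapeutic.

7.0 mcg/mL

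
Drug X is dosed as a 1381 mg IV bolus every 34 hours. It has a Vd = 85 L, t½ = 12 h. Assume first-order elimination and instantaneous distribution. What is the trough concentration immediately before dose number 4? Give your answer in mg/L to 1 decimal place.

2.6 mg/L

f = (1/2)^(τ/t½) = (1/2)^(34/12) ≈ 0.1403.
C₀ = D/Vd = 1381/85 ≈ 16.247 mg/L.
Before the 4th dose, 3 doses have been given. Superposition: Cmin = C₀·(f + f² + … + f^3).
≈ 16.247 × (0.1403 + 0.0197 + 0.0028) ≈ 16.247 × 0.1628 ≈ 2.645 mg/L.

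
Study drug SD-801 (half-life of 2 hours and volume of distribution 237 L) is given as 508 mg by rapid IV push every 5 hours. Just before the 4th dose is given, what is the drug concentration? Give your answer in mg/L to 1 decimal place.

f = (1/2)^(τ/t½) = (1/2)^(5/2) ≈ 0.1768.
C₀ = D/Vd = 508/237 ≈ 2.143 mg/L.
Before the 4th dose, 3 doses have been given. Superposition: Cmin = C₀·(f + f² + … + f^3).
≈ 2.143 × (0.1768 + 0.0313 + 0.0055) ≈ 2.143 × 0.2136 ≈ 0.458 mg/L.

0.5 mg/L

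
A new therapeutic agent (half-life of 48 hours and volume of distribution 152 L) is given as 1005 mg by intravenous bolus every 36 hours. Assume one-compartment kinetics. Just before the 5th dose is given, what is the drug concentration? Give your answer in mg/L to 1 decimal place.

f = (1/2)^(τ/t½) = (1/2)^(36/48) ≈ 0.5946.
C₀ = D/Vd = 1005/152 ≈ 6.612 mg/L.
Before the 5th dose, 4 doses have been given. Superposition: Cmin = C₀·(f + f² + … + f^4).
≈ 6.612 × (0.5946 + 0.3535 + 0.2102 + 0.1250) ≈ 6.612 × 1.2833 ≈ 8.485 mg/L.

8.5 mg/L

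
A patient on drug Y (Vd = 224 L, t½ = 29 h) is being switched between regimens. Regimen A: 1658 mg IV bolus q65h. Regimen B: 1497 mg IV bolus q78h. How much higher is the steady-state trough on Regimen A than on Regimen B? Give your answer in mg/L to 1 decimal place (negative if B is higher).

0.8 mg/L

Regimen A: f = (1/2)^(65/29) ≈ 0.2115; Cmin,ss = (1658/224)·f/(1−f) ≈ 1.985 mg/L.
Regimen B: f = (1/2)^(78/29) ≈ 0.1550; Cmin,ss = (1497/224)·f/(1−f) ≈ 1.226 mg/L.
Difference ≈ 1.985 − 1.226 ≈ 0.759 mg/L.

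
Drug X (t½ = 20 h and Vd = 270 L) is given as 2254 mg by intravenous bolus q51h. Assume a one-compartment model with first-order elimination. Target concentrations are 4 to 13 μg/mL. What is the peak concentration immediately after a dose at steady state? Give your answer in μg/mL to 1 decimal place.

10.1 μg/mL

Over one 51-h interval, 51/20 ≈ 2.55 half-lives elapse, leaving f ≈ 0.1708 of each dose.
Accumulation ratio R = 1/(1 − f) ≈ 1/0.8292 ≈ 1.2060.
Single-dose peak C₀ = D/Vd = 2254/270 ≈ 8.348 μg/mL.
Steady-state peak Cmax,ss = C₀·R ≈ 8.348 × 1.2060 ≈ 10.068 μg/mL.
Peak 10.1 μg/mL vs MTC 13 μg/mL: below toxic threshold.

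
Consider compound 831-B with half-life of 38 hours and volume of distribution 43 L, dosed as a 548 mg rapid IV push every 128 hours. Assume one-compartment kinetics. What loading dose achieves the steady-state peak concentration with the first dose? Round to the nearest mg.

f = (1/2)^(128/38) ≈ 0.096829; accumulation ratio R = 1/(1−f) ≈ 1.10721.
Loading dose to hit Cmax,ss on first dose: D_load = D_maint·R ≈ 548 × 1.10721 ≈ 606.75 mg.

607 mg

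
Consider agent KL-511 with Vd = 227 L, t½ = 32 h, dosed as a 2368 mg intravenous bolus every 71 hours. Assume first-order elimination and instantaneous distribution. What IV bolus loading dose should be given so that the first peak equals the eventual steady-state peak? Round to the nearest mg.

f = (1/2)^(71/32) ≈ 0.214827; accumulation ratio R = 1/(1−f) ≈ 1.27360.
Loading dose to hit Cmax,ss on first dose: D_load = D_maint·R ≈ 2368 × 1.27360 ≈ 3015.88 mg.

3016 mg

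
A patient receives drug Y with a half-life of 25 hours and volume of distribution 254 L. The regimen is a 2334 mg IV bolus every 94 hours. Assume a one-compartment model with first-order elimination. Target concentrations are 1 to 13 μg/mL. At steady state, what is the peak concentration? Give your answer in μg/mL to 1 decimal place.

9.9 μg/mL

Over one 94-h interval, 94/25 ≈ 3.76 half-lives elapse, leaving f ≈ 0.0738 of each dose.
Accumulation ratio R = 1/(1 − f) ≈ 1/0.9262 ≈ 1.0797.
Single-dose peak C₀ = D/Vd = 2334/254 ≈ 9.189 μg/mL.
Steady-state peak Cmax,ss = C₀·R ≈ 9.189 × 1.0797 ≈ 9.921 μg/mL.
Peak 9.9 μg/mL vs MTC 13 μg/mL: below toxic threshold.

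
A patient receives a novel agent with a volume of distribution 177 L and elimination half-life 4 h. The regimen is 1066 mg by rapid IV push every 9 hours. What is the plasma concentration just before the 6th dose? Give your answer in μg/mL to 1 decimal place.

f = (1/2)^(τ/t½) = (1/2)^(9/4) ≈ 0.2102.
C₀ = D/Vd = 1066/177 ≈ 6.023 μg/mL.
Before the 6th dose, 5 doses have been given. Superposition: Cmin = C₀·(f + f² + … + f^5).
≈ 6.023 × (0.2102 + 0.0442 + 0.0093 + 0.0020 + 0.0004) ≈ 6.023 × 0.2661 ≈ 1.603 μg/mL.

1.6 μg/mL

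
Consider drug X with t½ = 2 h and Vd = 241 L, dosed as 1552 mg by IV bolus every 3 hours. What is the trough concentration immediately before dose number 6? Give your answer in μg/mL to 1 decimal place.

3.5 μg/mL

f = (1/2)^(τ/t½) = (1/2)^(3/2) ≈ 0.3536.
C₀ = D/Vd = 1552/241 ≈ 6.440 μg/mL.
Before the 6th dose, 5 doses have been given. Superposition: Cmin = C₀·(f + f² + … + f^5).
≈ 6.440 × (0.3536 + 0.1250 + 0.0442 + 0.0156 + 0.0055) ≈ 6.440 × 0.5439 ≈ 3.503 μg/mL.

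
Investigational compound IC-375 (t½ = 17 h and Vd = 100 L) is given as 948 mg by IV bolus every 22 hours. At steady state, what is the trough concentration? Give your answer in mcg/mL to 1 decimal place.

6.5 mcg/mL

τ/t½ = 22/17 ≈ 1.2941, so fraction remaining f = (1/2)^(22/17) ≈ 0.4078.
At steady state, accumulation factor R = 1/(1 − e^(−kτ)) ≈ 1.6886.
Single-dose peak C₀ = D/Vd = 948/100 ≈ 9.480 mcg/mL.
Steady-state peak Cmax,ss = C₀·R ≈ 9.480 × 1.6886 ≈ 16.008 mcg/mL.
Steady-state trough Cmin,ss = Cmax,ss·f ≈ 16.008 × 0.4078 ≈ 6.528 mcg/mL.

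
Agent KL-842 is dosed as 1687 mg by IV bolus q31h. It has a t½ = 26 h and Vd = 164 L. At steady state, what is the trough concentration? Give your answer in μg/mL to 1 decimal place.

8.0 μg/mL

τ/t½ = 31/26 ≈ 1.1923, so fraction remaining f = (1/2)^(31/26) ≈ 0.4376.
Each bolus raises the concentration by D/Vd = 1687/164 ≈ 10.287 μg/mL.
Steady-state trough Cmin,ss = C₀·f/(1−f) ≈ 10.287 × 0.4376/0.5624 ≈ 8.004 μg/mL.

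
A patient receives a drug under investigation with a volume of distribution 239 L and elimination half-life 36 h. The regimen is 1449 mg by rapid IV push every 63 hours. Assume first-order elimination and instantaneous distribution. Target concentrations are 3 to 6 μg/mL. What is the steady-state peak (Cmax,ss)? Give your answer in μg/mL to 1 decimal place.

k = ln2/t½ = ln2/36 ≈ 0.019254 h⁻¹; fraction remaining f = e^(−kτ) = e^(−0.019254×63) ≈ 0.2973.
Accumulation ratio R = 1/(1 − f) ≈ 1/0.7027 ≈ 1.4231.
Single-dose peak C₀ = D/Vd = 1449/239 ≈ 6.063 μg/mL.
Steady-state peak Cmax,ss = C₀·R ≈ 6.063 × 1.4231 ≈ 8.628 μg/mL.
Peak 8.6 μg/mL vs MTC 6 μg/mL: exceeds toxic threshold.

8.6 μg/mL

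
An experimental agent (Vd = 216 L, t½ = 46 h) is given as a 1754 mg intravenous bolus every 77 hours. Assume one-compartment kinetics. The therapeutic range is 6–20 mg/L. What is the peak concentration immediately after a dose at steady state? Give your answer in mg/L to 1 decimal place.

τ/t½ = 77/46 ≈ 1.6739, so fraction remaining f = (1/2)^(77/46) ≈ 0.3134.
Accumulation ratio R = 1/(1 − f) ≈ 1/0.6866 ≈ 1.4565.
Single-dose peak C₀ = D/Vd = 1754/216 ≈ 8.120 mg/L.
Steady-state peak Cmax,ss = C₀·R ≈ 8.120 × 1.4565 ≈ 11.827 mg/L.
Peak 11.8 mg/L vs MTC 20 mg/L: below toxic threshold.

11.8 mg/L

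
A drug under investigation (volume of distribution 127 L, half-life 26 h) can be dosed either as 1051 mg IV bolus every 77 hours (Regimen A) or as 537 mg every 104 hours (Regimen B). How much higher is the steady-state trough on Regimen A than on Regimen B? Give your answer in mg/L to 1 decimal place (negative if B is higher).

Regimen A: f = (1/2)^(77/26) ≈ 0.1284; Cmin,ss = (1051/127)·f/(1−f) ≈ 1.219 mg/L.
Regimen B: f = (1/2)^(104/26) ≈ 0.0625; Cmin,ss = (537/127)·f/(1−f) ≈ 0.282 mg/L.
Difference ≈ 1.219 − 0.282 ≈ 0.937 mg/L.

0.9 mg/L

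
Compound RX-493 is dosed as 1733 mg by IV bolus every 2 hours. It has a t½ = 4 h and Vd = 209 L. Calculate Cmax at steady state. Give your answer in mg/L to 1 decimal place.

Over one 2-h interval, 2/4 ≈ 0.5 half-lives elapse, leaving f ≈ 0.7071 of each dose.
At steady state, accumulation factor R = 1/(1 − e^(−kτ)) ≈ 3.4141.
Each bolus raises the concentration by D/Vd = 1733/209 ≈ 8.292 mg/L.
Cmax,ss = C₀/(1 − f) ≈ 8.292/0.2929 ≈ 28.310 mg/L.

28.3 mg/L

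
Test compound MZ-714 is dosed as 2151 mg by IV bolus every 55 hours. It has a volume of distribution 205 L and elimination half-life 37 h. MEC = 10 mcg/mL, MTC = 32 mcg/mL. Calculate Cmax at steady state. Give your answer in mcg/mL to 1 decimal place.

k = ln2/t½ = ln2/37 ≈ 0.018734 h⁻¹; fraction remaining f = e^(−kτ) = e^(−0.018734×55) ≈ 0.3569.
At steady state, accumulation factor R = 1/(1 − e^(−kτ)) ≈ 1.5550.
Each bolus raises the concentration by D/Vd = 2151/205 ≈ 10.493 mcg/mL.
Steady-state peak Cmax,ss = C₀·R ≈ 10.493 × 1.5550 ≈ 16.317 mcg/mL.
Peak 16.3 mcg/mL vs MTC 32 mcg/mL: below toxic threshold.

16.3 mcg/mL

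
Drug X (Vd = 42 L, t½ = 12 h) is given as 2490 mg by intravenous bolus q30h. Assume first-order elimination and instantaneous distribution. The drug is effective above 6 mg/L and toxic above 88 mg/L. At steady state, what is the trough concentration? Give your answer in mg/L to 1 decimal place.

k = ln2/t½ = ln2/12 ≈ 0.057762 h⁻¹; fraction remaining f = e^(−kτ) = e^(−0.057762×30) ≈ 0.1768.
At steady state, accumulation factor R = 1/(1 − e^(−kτ)) ≈ 1.2148.
Each bolus raises the concentration by D/Vd = 2490/42 ≈ 59.286 mg/L.
Steady-state peak Cmax,ss = C₀·R ≈ 59.286 × 1.2148 ≈ 72.021 mg/L.
Steady-state trough Cmin,ss = Cmax,ss·f ≈ 72.021 × 0.1768 ≈ 12.733 mg/L.
Trough 12.7 mg/L vs MEC 6 mg/L: adequate.

12.7 mg/L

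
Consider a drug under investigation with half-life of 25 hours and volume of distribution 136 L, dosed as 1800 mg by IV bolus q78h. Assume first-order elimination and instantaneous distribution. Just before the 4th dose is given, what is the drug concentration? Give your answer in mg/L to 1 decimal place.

f = (1/2)^(τ/t½) = (1/2)^(78/25) ≈ 0.1150.
C₀ = D/Vd = 1800/136 ≈ 13.235 mg/L.
Before the 4th dose, 3 doses have been given. Superposition: Cmin = C₀·(f + f² + … + f^3).
≈ 13.235 × (0.1150 + 0.0132 + 0.0015) ≈ 13.235 × 0.1297 ≈ 1.717 mg/L.

1.7 mg/L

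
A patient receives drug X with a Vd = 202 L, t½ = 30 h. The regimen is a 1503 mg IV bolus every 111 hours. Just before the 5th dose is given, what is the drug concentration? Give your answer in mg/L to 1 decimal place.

0.6 mg/L

f = (1/2)^(τ/t½) = (1/2)^(111/30) ≈ 0.0769.
C₀ = D/Vd = 1503/202 ≈ 7.441 mg/L.
Before the 5th dose, 4 doses have been given. Superposition: Cmin = C₀·(f + f² + … + f^4).
≈ 7.441 × (0.0769 + 0.0059 + 0.0005 + 0.0000) ≈ 7.441 × 0.0833 ≈ 0.620 mg/L.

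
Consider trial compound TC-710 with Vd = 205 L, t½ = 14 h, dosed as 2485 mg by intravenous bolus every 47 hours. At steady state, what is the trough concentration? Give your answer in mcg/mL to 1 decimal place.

τ/t½ = 47/14 ≈ 3.3571, so fraction remaining f = (1/2)^(47/14) ≈ 0.0976.
Each bolus raises the concentration by D/Vd = 2485/205 ≈ 12.122 mcg/mL.
Steady-state trough Cmin,ss = C₀·f/(1−f) ≈ 12.122 × 0.0976/0.9024 ≈ 1.311 mcg/mL.

1.3 mcg/mL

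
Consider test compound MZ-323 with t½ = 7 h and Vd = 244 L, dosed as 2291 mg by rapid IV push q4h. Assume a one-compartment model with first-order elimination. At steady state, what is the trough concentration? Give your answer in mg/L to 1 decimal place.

19.3 mg/L

Over one 4-h interval, 4/7 ≈ 0.57143 half-lives elapse, leaving f ≈ 0.6730 of each dose.
Each bolus raises the concentration by D/Vd = 2291/244 ≈ 9.389 mg/L.
Steady-state trough Cmin,ss = C₀·f/(1−f) ≈ 9.389 × 0.6730/0.3270 ≈ 19.324 mg/L.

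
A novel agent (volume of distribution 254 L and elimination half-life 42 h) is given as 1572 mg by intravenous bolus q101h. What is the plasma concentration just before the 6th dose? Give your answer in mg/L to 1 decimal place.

1.4 mg/L

f = (1/2)^(τ/t½) = (1/2)^(101/42) ≈ 0.1888.
C₀ = D/Vd = 1572/254 ≈ 6.189 mg/L.
Before the 6th dose, 5 doses have been given. Superposition: Cmin = C₀·(f + f² + … + f^5).
≈ 6.189 × (0.1888 + 0.0356 + 0.0067 + 0.0013 + 0.0002) ≈ 6.189 × 0.2326 ≈ 1.440 mg/L.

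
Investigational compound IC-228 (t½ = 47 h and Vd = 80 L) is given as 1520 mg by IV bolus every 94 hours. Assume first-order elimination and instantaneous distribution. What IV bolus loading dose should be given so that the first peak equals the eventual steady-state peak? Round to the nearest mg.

f = (1/2)^(94/47) ≈ 0.250000; accumulation ratio R = 1/(1−f) ≈ 1.33333.
Loading dose to hit Cmax,ss on first dose: D_load = D_maint·R ≈ 1520 × 1.33333 ≈ 2026.66 mg.

2027 mg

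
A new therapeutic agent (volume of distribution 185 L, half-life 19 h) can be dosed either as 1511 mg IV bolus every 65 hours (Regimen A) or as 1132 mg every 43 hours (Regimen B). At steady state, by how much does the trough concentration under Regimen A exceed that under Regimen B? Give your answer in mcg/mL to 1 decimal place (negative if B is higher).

-0.8 mcg/mL

Regimen A: f = (1/2)^(65/19) ≈ 0.0934; Cmin,ss = (1511/185)·f/(1−f) ≈ 0.841 mcg/mL.
Regimen B: f = (1/2)^(43/19) ≈ 0.2083; Cmin,ss = (1132/185)·f/(1−f) ≈ 1.610 mcg/mL.
Difference ≈ 0.841 − 1.610 ≈ -0.769 mcg/mL.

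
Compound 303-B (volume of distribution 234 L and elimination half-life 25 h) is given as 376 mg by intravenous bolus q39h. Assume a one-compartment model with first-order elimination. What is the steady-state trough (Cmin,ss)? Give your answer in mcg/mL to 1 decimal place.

0.8 mcg/mL

Over one 39-h interval, 39/25 ≈ 1.56 half-lives elapse, leaving f ≈ 0.3392 of each dose.
At steady state, accumulation factor R = 1/(1 − e^(−kτ)) ≈ 1.5133.
Single-dose peak C₀ = D/Vd = 376/234 ≈ 1.607 mcg/mL.
Steady-state peak Cmax,ss = C₀·R ≈ 1.607 × 1.5133 ≈ 2.432 mcg/mL.
Steady-state trough Cmin,ss = Cmax,ss·f ≈ 2.432 × 0.3392 ≈ 0.825 mcg/mL.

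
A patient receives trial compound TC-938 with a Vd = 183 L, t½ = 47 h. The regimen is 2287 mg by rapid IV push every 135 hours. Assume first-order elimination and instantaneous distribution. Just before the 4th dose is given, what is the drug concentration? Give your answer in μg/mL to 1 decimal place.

f = (1/2)^(τ/t½) = (1/2)^(135/47) ≈ 0.1366.
C₀ = D/Vd = 2287/183 ≈ 12.497 μg/mL.
Before the 4th dose, 3 doses have been given. Superposition: Cmin = C₀·(f + f² + … + f^3).
≈ 12.497 × (0.1366 + 0.0187 + 0.0025) ≈ 12.497 × 0.1578 ≈ 1.972 μg/mL.

2.0 μg/mL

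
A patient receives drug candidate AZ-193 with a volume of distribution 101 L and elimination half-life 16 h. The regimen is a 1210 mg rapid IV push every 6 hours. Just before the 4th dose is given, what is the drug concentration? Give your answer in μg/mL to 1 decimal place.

21.9 μg/mL

f = (1/2)^(τ/t½) = (1/2)^(6/16) ≈ 0.7711.
C₀ = D/Vd = 1210/101 ≈ 11.980 μg/mL.
Before the 4th dose, 3 doses have been given. Superposition: Cmin = C₀·(f + f² + … + f^3).
≈ 11.980 × (0.7711 + 0.5946 + 0.4585) ≈ 11.980 × 1.8242 ≈ 21.854 μg/mL.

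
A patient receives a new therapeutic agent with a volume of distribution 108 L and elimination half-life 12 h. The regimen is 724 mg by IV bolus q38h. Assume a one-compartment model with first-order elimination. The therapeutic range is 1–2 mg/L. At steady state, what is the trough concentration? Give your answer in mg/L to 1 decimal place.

0.8 mg/L

Over one 38-h interval, 38/12 ≈ 3.1667 half-lives elapse, leaving f ≈ 0.1114 of each dose.
Single-dose peak C₀ = D/Vd = 724/108 ≈ 6.704 mg/L.
Steady-state trough Cmin,ss = C₀·f/(1−f) ≈ 6.704 × 0.1114/0.8886 ≈ 0.840 mg/L.
Trough 0.8 mg/L vs MEC 1 mg/L: subtherapeutic.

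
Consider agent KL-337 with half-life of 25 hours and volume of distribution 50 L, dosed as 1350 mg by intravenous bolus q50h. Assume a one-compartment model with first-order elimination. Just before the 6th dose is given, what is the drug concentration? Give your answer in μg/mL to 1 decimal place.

9.0 μg/mL

f = (1/2)^(τ/t½) = (1/2)^(50/25) ≈ 0.2500.
C₀ = D/Vd = 1350/50 ≈ 27.000 μg/mL.
Before the 6th dose, 5 doses have been given. Superposition: Cmin = C₀·(f + f² + … + f^5).
≈ 27.000 × (0.2500 + 0.0625 + 0.0156 + 0.0039 + 0.0010) ≈ 27.000 × 0.3330 ≈ 8.991 μg/mL.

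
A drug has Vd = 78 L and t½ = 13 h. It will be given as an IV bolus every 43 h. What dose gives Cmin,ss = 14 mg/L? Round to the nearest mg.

τ/t½ = 43/13 ≈ 3.3077, so f = (1/2)^(43/13) ≈ 0.100992.
Cmin,ss = (D/Vd)·f/(1−f), so D = Cmin,ss·Vd·(1−f)/f.
D = 14 × 78 × (1−f)/f ≈ 14 × 78 × 8.90177 ≈ 9720.73 mg.

9721 mg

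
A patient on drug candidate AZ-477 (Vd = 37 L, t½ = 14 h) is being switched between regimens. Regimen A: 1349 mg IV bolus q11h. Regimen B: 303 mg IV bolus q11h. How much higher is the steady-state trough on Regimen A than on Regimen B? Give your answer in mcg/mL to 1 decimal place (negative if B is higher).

Regimen A: f = (1/2)^(11/14) ≈ 0.5801; Cmin,ss = (1349/37)·f/(1−f) ≈ 50.369 mcg/mL.
Regimen B: f = (1/2)^(11/14) ≈ 0.5801; Cmin,ss = (303/37)·f/(1−f) ≈ 11.314 mcg/mL.
Difference ≈ 50.369 − 11.314 ≈ 39.055 mcg/mL.

39.1 mcg/mL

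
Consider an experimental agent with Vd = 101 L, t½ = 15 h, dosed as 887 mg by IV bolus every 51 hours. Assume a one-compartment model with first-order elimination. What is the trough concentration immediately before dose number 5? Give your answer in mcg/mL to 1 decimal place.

0.9 mcg/mL

f = (1/2)^(τ/t½) = (1/2)^(51/15) ≈ 0.0947.
C₀ = D/Vd = 887/101 ≈ 8.782 mcg/mL.
Before the 5th dose, 4 doses have been given. Superposition: Cmin = C₀·(f + f² + … + f^4).
≈ 8.782 × (0.0947 + 0.0090 + 0.0008 + 0.0001) ≈ 8.782 × 0.1046 ≈ 0.919 mcg/mL.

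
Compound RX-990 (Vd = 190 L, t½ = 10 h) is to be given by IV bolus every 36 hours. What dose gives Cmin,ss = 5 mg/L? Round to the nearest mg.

τ/t½ = 36/10 ≈ 3.6, so f = (1/2)^(36/10) ≈ 0.082469.
Cmin,ss = (D/Vd)·f/(1−f), so D = Cmin,ss·Vd·(1−f)/f.
D = 5 × 190 × (1−f)/f ≈ 5 × 190 × 11.12577 ≈ 10569.48 mg.

10569 mg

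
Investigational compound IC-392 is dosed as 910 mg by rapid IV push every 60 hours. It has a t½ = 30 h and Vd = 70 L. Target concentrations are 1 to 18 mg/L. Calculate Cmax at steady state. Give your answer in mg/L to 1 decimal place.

17.3 mg/L

The dosing interval is 2 half-lives, so f = 2^(−2) = 0.25.
Accumulation ratio R = 1/(1 − f) = 1/0.75 = 4/3.
Single-dose peak C₀ = D/Vd = 910/70 = 13 mg/L.
Steady-state peak Cmax,ss = C₀·R = 13 × 4/3 ≈ 17.333 mg/L.
Peak 17.3 mg/L vs MTC 18 mg/L: below toxic threshold.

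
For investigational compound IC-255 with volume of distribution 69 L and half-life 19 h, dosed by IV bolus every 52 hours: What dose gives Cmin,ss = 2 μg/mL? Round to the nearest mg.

782 mg

τ/t½ = 52/19 ≈ 2.7368, so f = (1/2)^(52/19) ≈ 0.150013.
Cmin,ss = (D/Vd)·f/(1−f), so D = Cmin,ss·Vd·(1−f)/f.
D = 2 × 69 × (1−f)/f ≈ 2 × 69 × 5.66609 ≈ 781.92 mg.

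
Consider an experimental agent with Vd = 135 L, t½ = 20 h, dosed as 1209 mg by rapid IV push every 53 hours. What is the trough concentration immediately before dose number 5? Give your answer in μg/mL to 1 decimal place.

f = (1/2)^(τ/t½) = (1/2)^(53/20) ≈ 0.1593.
C₀ = D/Vd = 1209/135 ≈ 8.956 μg/mL.
Before the 5th dose, 4 doses have been given. Superposition: Cmin = C₀·(f + f² + … + f^4).
≈ 8.956 × (0.1593 + 0.0254 + 0.0040 + 0.0006) ≈ 8.956 × 0.1893 ≈ 1.695 μg/mL.

1.7 μg/mL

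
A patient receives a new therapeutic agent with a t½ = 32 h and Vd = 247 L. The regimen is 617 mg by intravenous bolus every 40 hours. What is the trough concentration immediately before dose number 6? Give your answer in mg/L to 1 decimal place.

f = (1/2)^(τ/t½) = (1/2)^(40/32) ≈ 0.4204.
C₀ = D/Vd = 617/247 ≈ 2.498 mg/L.
Before the 6th dose, 5 doses have been given. Superposition: Cmin = C₀·(f + f² + … + f^5).
≈ 2.498 × (0.4204 + 0.1767 + 0.0743 + 0.0312 + 0.0131) ≈ 2.498 × 0.7157 ≈ 1.788 mg/L.

1.8 mg/L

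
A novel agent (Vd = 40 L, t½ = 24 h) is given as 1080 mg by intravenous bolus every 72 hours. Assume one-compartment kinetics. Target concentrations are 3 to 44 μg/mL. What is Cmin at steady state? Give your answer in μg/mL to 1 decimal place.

3.9 μg/mL

The dosing interval is 3 half-lives, so f = 2^(−3) = 0.125.
Accumulation ratio R = 1/(1 − f) = 1/0.875 = 8/7.
Single-dose peak C₀ = D/Vd = 1080/40 = 27 μg/mL.
Steady-state peak Cmax,ss = C₀·R = 27 × 8/7 ≈ 30.857 μg/mL.
Steady-state trough Cmin,ss = Cmax,ss·f ≈ 30.857 × 0.125 ≈ 3.857 μg/mL.
Trough 3.9 μg/mL vs MEC 3 μg/mL: adequate.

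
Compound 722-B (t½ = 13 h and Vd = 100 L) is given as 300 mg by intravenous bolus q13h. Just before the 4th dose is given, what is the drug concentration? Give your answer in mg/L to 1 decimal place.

2.6 mg/L

f = (1/2)^(τ/t½) = (1/2)^(13/13) ≈ 0.5000.
C₀ = D/Vd = 300/100 ≈ 3.000 mg/L.
Before the 4th dose, 3 doses have been given. Superposition: Cmin = C₀·(f + f² + … + f^3).
≈ 3.000 × (0.5000 + 0.2500 + 0.1250) ≈ 3.000 × 0.8750 ≈ 2.625 mg/L.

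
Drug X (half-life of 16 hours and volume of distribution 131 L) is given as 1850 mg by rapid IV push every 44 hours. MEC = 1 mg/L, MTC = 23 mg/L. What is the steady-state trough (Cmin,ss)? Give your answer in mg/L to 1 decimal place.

τ/t½ = 44/16 ≈ 2.75, so fraction remaining f = (1/2)^(44/16) ≈ 0.1487.
At steady state, accumulation factor R = 1/(1 − e^(−kτ)) ≈ 1.1747.
Each bolus raises the concentration by D/Vd = 1850/131 ≈ 14.122 mg/L.
Steady-state peak Cmax,ss = C₀·R ≈ 14.122 × 1.1747 ≈ 16.589 mg/L.
Steady-state trough Cmin,ss = Cmax,ss·f ≈ 16.589 × 0.1487 ≈ 2.467 mg/L.
Trough 2.5 mg/L vs MEC 1 mg/L: adequate.

2.5 mg/L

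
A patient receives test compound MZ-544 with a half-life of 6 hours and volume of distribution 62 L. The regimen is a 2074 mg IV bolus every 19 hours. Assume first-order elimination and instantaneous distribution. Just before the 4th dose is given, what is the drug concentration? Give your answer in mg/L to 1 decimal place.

4.2 mg/L

f = (1/2)^(τ/t½) = (1/2)^(19/6) ≈ 0.1114.
C₀ = D/Vd = 2074/62 ≈ 33.452 mg/L.
Before the 4th dose, 3 doses have been given. Superposition: Cmin = C₀·(f + f² + … + f^3).
≈ 33.452 × (0.1114 + 0.0124 + 0.0014) ≈ 33.452 × 0.1252 ≈ 4.188 mg/L.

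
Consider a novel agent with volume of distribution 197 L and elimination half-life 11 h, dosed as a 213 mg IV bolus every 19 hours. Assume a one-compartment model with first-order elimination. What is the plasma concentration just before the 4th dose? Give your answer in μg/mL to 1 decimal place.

0.5 μg/mL

f = (1/2)^(τ/t½) = (1/2)^(19/11) ≈ 0.3020.
C₀ = D/Vd = 213/197 ≈ 1.081 μg/mL.
Before the 4th dose, 3 doses have been given. Superposition: Cmin = C₀·(f + f² + … + f^3).
≈ 1.081 × (0.3020 + 0.0912 + 0.0275) ≈ 1.081 × 0.4207 ≈ 0.455 μg/mL.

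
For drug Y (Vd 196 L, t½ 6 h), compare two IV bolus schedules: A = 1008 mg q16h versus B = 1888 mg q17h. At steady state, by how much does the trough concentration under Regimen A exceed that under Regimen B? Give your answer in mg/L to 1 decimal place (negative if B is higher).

-0.6 mg/L

Regimen A: f = (1/2)^(16/6) ≈ 0.1575; Cmin,ss = (1008/196)·f/(1−f) ≈ 0.961 mg/L.
Regimen B: f = (1/2)^(17/6) ≈ 0.1403; Cmin,ss = (1888/196)·f/(1−f) ≈ 1.572 mg/L.
Difference ≈ 0.961 − 1.572 ≈ -0.611 mg/L.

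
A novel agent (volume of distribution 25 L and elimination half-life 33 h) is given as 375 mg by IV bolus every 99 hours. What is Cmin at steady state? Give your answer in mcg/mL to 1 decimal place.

2.1 mcg/mL

τ = 99 h = 3 half-lives, so f = (1/2)^3 = 0.125.
At steady state, R = 1/(1 − 0.125) = 8/7.
Single-dose peak C₀ = D/Vd = 375/25 = 15 mcg/mL.
Steady-state peak Cmax,ss = C₀·R = 15 × 8/7 ≈ 17.143 mcg/mL.
Steady-state trough Cmin,ss = Cmax,ss·f ≈ 17.143 × 0.125 ≈ 2.143 mcg/mL.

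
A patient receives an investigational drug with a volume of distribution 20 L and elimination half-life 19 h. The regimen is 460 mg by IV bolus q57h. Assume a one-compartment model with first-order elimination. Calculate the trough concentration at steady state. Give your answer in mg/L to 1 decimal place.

3.3 mg/L

The dosing interval is 3 half-lives, so f = 2^(−3) = 0.125.
At steady state, R = 1/(1 − 0.125) = 8/7.
Single-dose peak C₀ = D/Vd = 460/20 = 23 mg/L.
Steady-state peak Cmax,ss = C₀·R = 23 × 8/7 ≈ 26.286 mg/L.
Steady-state trough Cmin,ss = Cmax,ss·f ≈ 26.286 × 0.125 ≈ 3.286 mg/L.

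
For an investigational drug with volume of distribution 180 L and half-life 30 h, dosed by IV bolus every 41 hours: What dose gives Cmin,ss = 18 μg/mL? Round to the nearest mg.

5115 mg

τ/t½ = 41/30 ≈ 1.3667, so f = (1/2)^(41/30) ≈ 0.387786.
Cmin,ss = (D/Vd)·f/(1−f), so D = Cmin,ss·Vd·(1−f)/f.
D = 18 × 180 × (1−f)/f ≈ 18 × 180 × 1.57874 ≈ 5115.12 mg.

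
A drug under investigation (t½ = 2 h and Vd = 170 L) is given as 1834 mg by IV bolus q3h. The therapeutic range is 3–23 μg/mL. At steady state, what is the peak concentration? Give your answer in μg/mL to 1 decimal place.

16.7 μg/mL

Over one 3-h interval, 3/2 ≈ 1.5 half-lives elapse, leaving f ≈ 0.3536 of each dose.
At steady state, accumulation factor R = 1/(1 − e^(−kτ)) ≈ 1.5470.
Single-dose peak C₀ = D/Vd = 1834/170 ≈ 10.788 μg/mL.
Steady-state peak Cmax,ss = C₀·R ≈ 10.788 × 1.5470 ≈ 16.689 μg/mL.
Peak 16.7 μg/mL vs MTC 23 μg/mL: below toxic threshold.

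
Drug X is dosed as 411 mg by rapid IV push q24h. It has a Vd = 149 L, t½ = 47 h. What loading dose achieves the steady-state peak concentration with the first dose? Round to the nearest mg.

f = (1/2)^(24/47) ≈ 0.701912; accumulation ratio R = 1/(1−f) ≈ 3.35471.
Loading dose to hit Cmax,ss on first dose: D_load = D_maint·R ≈ 411 × 3.35471 ≈ 1378.79 mg.

1379 mg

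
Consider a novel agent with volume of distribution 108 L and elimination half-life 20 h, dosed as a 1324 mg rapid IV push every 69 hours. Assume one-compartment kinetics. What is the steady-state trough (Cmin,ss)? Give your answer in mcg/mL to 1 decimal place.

k = ln2/t½ = ln2/20 ≈ 0.034657 h⁻¹; fraction remaining f = e^(−kτ) = e^(−0.034657×69) ≈ 0.0915.
Each bolus raises the concentration by D/Vd = 1324/108 ≈ 12.259 mcg/mL.
Steady-state trough Cmin,ss = C₀·f/(1−f) ≈ 12.259 × 0.0915/0.9085 ≈ 1.235 mcg/mL.

1.2 mcg/mL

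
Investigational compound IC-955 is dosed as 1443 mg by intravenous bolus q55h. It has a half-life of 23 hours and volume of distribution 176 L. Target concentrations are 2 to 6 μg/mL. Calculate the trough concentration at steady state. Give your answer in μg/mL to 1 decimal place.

1.9 μg/mL

τ/t½ = 55/23 ≈ 2.3913, so fraction remaining f = (1/2)^(55/23) ≈ 0.1906.
Accumulation ratio R = 1/(1 − f) ≈ 1/0.8094 ≈ 1.2355.
Each bolus raises the concentration by D/Vd = 1443/176 ≈ 8.199 μg/mL.
Steady-state peak Cmax,ss = C₀·R ≈ 8.199 × 1.2355 ≈ 10.130 μg/mL.
Steady-state trough Cmin,ss = Cmax,ss·f ≈ 10.130 × 0.1906 ≈ 1.931 μg/mL.
Trough 1.9 μg/mL vs MEC 2 μg/mL: subtherapeutic.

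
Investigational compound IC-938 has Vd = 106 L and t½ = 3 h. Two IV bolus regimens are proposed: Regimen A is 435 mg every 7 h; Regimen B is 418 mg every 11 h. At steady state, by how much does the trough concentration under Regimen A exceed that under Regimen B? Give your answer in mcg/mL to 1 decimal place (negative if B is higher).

Regimen A: f = (1/2)^(7/3) ≈ 0.1984; Cmin,ss = (435/106)·f/(1−f) ≈ 1.016 mcg/mL.
Regimen B: f = (1/2)^(11/3) ≈ 0.0787; Cmin,ss = (418/106)·f/(1−f) ≈ 0.337 mcg/mL.
Difference ≈ 1.016 − 0.337 ≈ 0.679 mcg/mL.

0.7 mcg/mL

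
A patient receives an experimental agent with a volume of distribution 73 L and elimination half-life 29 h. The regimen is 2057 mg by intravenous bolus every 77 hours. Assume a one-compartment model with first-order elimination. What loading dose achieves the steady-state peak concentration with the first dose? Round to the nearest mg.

f = (1/2)^(77/29) ≈ 0.158750; accumulation ratio R = 1/(1−f) ≈ 1.18871.
Loading dose to hit Cmax,ss on first dose: D_load = D_maint·R ≈ 2057 × 1.18871 ≈ 2445.18 mg.

2445 mg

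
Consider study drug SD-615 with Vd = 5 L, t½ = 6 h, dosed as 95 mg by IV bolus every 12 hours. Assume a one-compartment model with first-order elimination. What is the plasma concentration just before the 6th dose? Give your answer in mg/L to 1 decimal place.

6.3 mg/L

f = (1/2)^(τ/t½) = (1/2)^(12/6) ≈ 0.2500.
C₀ = D/Vd = 95/5 ≈ 19.000 mg/L.
Before the 6th dose, 5 doses have been given. Superposition: Cmin = C₀·(f + f² + … + f^5).
≈ 19.000 × (0.2500 + 0.0625 + 0.0156 + 0.0039 + 0.0010) ≈ 19.000 × 0.3330 ≈ 6.327 mg/L.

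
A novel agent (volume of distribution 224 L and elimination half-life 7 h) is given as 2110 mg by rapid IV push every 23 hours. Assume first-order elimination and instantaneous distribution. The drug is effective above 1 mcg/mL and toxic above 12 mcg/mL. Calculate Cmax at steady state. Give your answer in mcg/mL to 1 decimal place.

τ/t½ = 23/7 ≈ 3.2857, so fraction remaining f = (1/2)^(23/7) ≈ 0.1025.
Accumulation ratio R = 1/(1 − f) ≈ 1/0.8975 ≈ 1.1142.
Each bolus raises the concentration by D/Vd = 2110/224 ≈ 9.420 mcg/mL.
Steady-state peak Cmax,ss = C₀·R ≈ 9.420 × 1.1142 ≈ 10.496 mcg/mL.
Peak 10.5 mcg/mL vs MTC 12 mcg/mL: below toxic threshold.

10.5 mcg/mL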